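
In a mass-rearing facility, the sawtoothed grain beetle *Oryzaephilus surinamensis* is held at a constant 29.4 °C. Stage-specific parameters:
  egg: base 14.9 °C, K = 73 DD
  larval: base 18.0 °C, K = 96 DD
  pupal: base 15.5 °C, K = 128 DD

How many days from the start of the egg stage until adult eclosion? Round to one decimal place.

egg: 73 / (29.4 − 14.9) = 73 / 14.5 = 5.034 d.
larval: 96 / (29.4 − 18.0) = 96 / 11.4 = 8.421 d.
pupal: 128 / (29.4 − 15.5) = 128 / 13.9 = 9.209 d.
Sum = 22.664 ≈ 22.7 days.

22.7 days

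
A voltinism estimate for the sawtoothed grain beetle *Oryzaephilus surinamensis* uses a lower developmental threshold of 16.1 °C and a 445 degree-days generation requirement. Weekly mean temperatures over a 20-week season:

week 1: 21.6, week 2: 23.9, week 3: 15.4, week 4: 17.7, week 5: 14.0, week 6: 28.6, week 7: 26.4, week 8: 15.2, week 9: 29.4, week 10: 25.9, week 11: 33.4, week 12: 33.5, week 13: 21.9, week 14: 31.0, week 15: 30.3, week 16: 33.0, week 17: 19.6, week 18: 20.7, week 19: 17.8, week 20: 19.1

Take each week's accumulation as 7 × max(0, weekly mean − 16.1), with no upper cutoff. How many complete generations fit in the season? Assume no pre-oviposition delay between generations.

2 generations

Weekly DD (7 × max(0, T̄ − 16.1)): 38.5, 54.6, 0.0, 11.2, 0.0, 87.5, 72.1, 0.0, 93.1, 68.6, 121.1, 121.8, 40.6, 104.3, 99.4, 118.3, 24.5, 32.2, 11.9, 21.0.
Season total = 1120.7 DD.
Complete generations = ⌊1120.7 / 445⌋ = 2.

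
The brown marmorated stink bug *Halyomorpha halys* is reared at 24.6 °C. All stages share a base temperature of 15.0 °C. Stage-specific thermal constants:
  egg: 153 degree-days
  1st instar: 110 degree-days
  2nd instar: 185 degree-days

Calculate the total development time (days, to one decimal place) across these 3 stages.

Daily accumulation at 24.6 °C = 24.6 − 15.0 = 9.6 DD/day.
Total K = 153 + 110 + 185 = 448 DD.
Total duration = 448 / 9.6 = 46.667 ≈ 46.7 days.

46.7 days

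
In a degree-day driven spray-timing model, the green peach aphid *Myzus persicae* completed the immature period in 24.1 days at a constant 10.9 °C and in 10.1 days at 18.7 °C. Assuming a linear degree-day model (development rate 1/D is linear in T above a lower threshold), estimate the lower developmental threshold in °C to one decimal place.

5.3 °C

Equal thermal constants: D₁(T₁ − T_b) = D₂(T₂ − T_b).
24.1·(10.9 − T_b) = 10.1·(18.7 − T_b)
T_b = (24.1·10.9 − 10.1·18.7) / (24.1 − 10.1) = 73.82 / 14.0 = 5.273 °C ≈ 5.3 °C.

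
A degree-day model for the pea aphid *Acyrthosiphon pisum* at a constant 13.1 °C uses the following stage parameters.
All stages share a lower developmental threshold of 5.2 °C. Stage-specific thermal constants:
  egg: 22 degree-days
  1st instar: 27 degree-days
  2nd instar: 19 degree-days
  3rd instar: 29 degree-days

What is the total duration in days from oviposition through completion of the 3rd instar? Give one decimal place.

Daily accumulation at 13.1 °C = 13.1 − 5.2 = 7.9 DD/day.
Total K = 22 + 27 + 19 + 29 = 97 DD.
Total duration = 97 / 7.9 = 12.278 ≈ 12.3 days.

12.3 days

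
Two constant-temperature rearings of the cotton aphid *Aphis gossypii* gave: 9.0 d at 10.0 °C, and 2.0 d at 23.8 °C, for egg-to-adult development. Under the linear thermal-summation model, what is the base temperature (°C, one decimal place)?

6.1 °C

Linear rate model ⇒ the product D·(T − T_b) is constant across temperatures.
9.0·(10.0 − T_b) = 2.0·(23.8 − T_b)
T_b = (9.0·10.0 − 2.0·23.8) / (9.0 − 2.0) = 42.40 / 7.0 = 6.057 °C ≈ 6.1 °C.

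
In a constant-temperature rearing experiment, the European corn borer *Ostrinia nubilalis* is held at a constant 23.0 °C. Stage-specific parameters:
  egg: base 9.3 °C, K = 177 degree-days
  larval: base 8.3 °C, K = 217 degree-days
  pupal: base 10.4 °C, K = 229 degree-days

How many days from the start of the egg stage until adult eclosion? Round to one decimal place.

egg: 177 / (23.0 − 9.3) = 177 / 13.7 = 12.920 d.
larval: 217 / (23.0 − 8.3) = 217 / 14.7 = 14.762 d.
pupal: 229 / (23.0 − 10.4) = 229 / 12.6 = 18.175 d.
Sum = 45.856 ≈ 45.9 days.

45.9 days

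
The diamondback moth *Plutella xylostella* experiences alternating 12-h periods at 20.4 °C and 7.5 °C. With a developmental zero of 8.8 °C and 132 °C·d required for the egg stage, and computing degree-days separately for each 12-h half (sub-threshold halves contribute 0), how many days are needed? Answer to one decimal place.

22.8 days

Day half: max(0, 20.4 − 8.8) × 0.5 = 11.6 × 0.5 = 5.80 DD.
Night half: max(0, 7.5 − 8.8) × 0.5 = 0.0 × 0.5 = 0.00 DD.
Per 24 h: 5.80 DD/day.
Duration = 132 / 5.80 = 22.759 ≈ 22.8 days.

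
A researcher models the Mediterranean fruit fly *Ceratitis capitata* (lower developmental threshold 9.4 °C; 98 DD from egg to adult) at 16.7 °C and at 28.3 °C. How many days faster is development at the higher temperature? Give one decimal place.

At 16.7 °C: 98 / (16.7 − 9.4) = 98 / 7.3 = 13.425 d.
At 28.3 °C: 98 / (28.3 − 9.4) = 98 / 18.9 = 5.185 d.
Difference = |13.425 − 5.185| = 8.239 ≈ 8.2 days.

8.2 days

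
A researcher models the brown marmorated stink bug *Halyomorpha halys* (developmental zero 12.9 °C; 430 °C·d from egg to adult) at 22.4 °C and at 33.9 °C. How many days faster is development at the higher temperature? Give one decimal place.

24.8 days

At 22.4 °C: 430 / (22.4 − 12.9) = 430 / 9.5 = 45.263 d.
At 33.9 °C: 430 / (33.9 − 12.9) = 430 / 21.0 = 20.476 d.
Difference = |45.263 − 20.476| = 24.787 ≈ 24.8 days.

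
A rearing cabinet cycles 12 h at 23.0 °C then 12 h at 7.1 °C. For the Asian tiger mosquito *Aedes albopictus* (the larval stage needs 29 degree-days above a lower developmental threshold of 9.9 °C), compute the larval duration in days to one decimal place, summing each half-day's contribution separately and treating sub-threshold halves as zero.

Day half: max(0, 23.0 − 9.9) × 0.5 = 13.1 × 0.5 = 6.55 DD.
Night half: max(0, 7.1 − 9.9) × 0.5 = 0.0 × 0.5 = 0.00 DD.
Per 24 h: 6.55 DD/day.
Duration = 29 / 6.55 = 4.427 ≈ 4.4 days.

4.4 days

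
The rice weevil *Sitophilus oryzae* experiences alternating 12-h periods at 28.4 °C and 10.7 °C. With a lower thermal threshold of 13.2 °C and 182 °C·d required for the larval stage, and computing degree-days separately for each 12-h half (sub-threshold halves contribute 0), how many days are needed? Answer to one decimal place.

23.9 days

Day half: max(0, 28.4 − 13.2) × 0.5 = 15.2 × 0.5 = 7.60 DD.
Night half: max(0, 10.7 − 13.2) × 0.5 = 0.0 × 0.5 = 0.00 DD.
Per 24 h: 7.60 DD/day.
Duration = 182 / 7.60 = 23.947 ≈ 23.9 days.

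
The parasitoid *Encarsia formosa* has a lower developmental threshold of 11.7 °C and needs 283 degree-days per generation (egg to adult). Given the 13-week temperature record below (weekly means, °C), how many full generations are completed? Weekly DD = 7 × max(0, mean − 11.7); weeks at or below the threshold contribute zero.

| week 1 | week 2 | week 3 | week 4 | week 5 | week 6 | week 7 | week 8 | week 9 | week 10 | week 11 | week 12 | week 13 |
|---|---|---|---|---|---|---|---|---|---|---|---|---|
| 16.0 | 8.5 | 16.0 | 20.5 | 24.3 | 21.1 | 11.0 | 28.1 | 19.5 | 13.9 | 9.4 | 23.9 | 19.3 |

Weekly DD (7 × max(0, T̄ − 11.7)): 30.1, 0.0, 30.1, 61.6, 88.2, 65.8, 0.0, 114.8, 54.6, 15.4, 0.0, 85.4, 53.2.
Season total = 599.2 DD.
Complete generations = ⌊599.2 / 283⌋ = 2.

2 generations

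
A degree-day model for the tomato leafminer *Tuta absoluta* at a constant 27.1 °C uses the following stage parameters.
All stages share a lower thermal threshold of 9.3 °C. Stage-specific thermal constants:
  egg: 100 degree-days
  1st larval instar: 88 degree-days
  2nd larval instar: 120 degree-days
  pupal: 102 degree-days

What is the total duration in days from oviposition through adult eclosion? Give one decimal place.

23.0 days

Daily accumulation at 27.1 °C = 27.1 − 9.3 = 17.8 DD/day.
Total K = 100 + 88 + 120 + 102 = 410 DD.
Total duration = 410 / 17.8 = 23.034 ≈ 23.0 days.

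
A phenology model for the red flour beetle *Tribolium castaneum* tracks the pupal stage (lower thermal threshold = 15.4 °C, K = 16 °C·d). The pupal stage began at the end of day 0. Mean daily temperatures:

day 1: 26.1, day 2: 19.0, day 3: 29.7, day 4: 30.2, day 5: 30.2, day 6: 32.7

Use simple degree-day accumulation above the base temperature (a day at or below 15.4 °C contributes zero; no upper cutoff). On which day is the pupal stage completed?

day 3

Daily DD above 15.4 °C: 10.7, 3.6, 14.3, 14.8, 14.8, 17.3.
Cumulative: 10.7, 14.3, 28.6, 43.4, 58.2, 75.5.
The total first reaches 16 DD on day 3.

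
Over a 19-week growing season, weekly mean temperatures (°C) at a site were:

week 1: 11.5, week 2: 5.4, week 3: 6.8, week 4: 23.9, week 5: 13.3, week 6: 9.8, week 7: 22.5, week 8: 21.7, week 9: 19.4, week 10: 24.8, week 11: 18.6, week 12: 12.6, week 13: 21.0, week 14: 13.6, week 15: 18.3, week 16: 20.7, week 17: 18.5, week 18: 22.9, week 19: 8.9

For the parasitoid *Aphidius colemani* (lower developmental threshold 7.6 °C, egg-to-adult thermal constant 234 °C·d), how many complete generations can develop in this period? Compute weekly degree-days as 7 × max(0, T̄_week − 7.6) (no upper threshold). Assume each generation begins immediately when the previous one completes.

Weekly DD (7 × max(0, T̄ − 7.6)): 27.3, 0.0, 0.0, 114.1, 39.9, 15.4, 104.3, 98.7, 82.6, 120.4, 77.0, 35.0, 93.8, 42.0, 74.9, 91.7, 76.3, 107.1, 9.1.
Season total = 1209.6 DD.
Complete generations = ⌊1209.6 / 234⌋ = 5.

5 generations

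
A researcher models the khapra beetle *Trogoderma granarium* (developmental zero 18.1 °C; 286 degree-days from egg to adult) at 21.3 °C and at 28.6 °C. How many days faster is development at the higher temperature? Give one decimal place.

At 21.3 °C: 286 / (21.3 − 18.1) = 286 / 3.2 = 89.375 d.
At 28.6 °C: 286 / (28.6 − 18.1) = 286 / 10.5 = 27.238 d.
Difference = |89.375 − 27.238| = 62.137 ≈ 62.1 days.

62.1 days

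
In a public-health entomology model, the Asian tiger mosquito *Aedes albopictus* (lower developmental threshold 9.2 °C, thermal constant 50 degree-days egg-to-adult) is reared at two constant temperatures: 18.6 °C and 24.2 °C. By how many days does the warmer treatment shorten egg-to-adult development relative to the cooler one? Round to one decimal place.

2.0 days

At 18.6 °C: 50 / (18.6 − 9.2) = 50 / 9.4 = 5.319 d.
At 24.2 °C: 50 / (24.2 − 9.2) = 50 / 15.0 = 3.333 d.
Difference = |5.319 − 3.333| = 1.986 ≈ 2.0 days.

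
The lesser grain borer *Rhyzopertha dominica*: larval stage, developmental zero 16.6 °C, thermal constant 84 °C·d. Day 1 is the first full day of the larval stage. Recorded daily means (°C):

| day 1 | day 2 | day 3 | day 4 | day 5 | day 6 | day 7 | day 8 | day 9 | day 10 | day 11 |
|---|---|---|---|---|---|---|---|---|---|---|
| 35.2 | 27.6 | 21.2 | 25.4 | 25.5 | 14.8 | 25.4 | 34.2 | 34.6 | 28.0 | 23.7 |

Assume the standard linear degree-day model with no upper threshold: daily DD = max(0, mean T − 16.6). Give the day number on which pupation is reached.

day 9

Daily DD above 16.6 °C: 18.6, 11.0, 4.6, 8.8, 8.9, 0.0, 8.8, 17.6, 18.0, 11.4, 7.1.
Cumulative: 18.6, 29.6, 34.2, 43.0, 51.9, 51.9, 60.7, 78.3, 96.3, 107.7, 114.8.
The total first reaches 84 DD on day 9.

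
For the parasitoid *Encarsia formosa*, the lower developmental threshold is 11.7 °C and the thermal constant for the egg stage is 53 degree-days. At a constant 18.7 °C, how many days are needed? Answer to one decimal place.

7.6 days

Daily accumulation = 18.7 − 11.7 = 7.0 DD/day.
Duration = 53 / 7.0 = 7.571 ≈ 7.6 days.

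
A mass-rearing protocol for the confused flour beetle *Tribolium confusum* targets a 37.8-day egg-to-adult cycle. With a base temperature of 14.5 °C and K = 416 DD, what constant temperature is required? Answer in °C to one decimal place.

25.5 °C

Required daily accumulation = 416 / 37.8 = 11.005 DD/day.
T = T_base + 11.005 = 14.5 + 11.005 = 25.505 ≈ 25.5 °C.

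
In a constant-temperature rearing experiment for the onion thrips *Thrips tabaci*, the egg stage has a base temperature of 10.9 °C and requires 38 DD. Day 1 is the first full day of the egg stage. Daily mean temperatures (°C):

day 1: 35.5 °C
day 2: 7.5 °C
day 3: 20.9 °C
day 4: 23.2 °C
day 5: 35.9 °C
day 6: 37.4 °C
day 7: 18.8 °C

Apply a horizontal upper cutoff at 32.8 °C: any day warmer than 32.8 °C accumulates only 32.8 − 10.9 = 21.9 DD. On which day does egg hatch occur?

Daily DD above 10.9 °C (capped at 21.9): 21.9, 0.0, 10.0, 12.3, 21.9, 21.9, 7.9.
Cumulative: 21.9, 21.9, 31.9, 44.2, 66.1, 88.0, 95.9.
The total first reaches 38 DD on day 4.

day 4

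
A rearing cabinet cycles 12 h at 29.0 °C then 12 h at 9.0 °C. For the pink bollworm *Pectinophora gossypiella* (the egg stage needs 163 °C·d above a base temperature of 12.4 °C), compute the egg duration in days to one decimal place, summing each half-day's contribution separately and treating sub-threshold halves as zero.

19.6 days

Day half: max(0, 29.0 − 12.4) × 0.5 = 16.6 × 0.5 = 8.30 DD.
Night half: max(0, 9.0 − 12.4) × 0.5 = 0.0 × 0.5 = 0.00 DD.
Per 24 h: 8.30 DD/day.
Duration = 163 / 8.30 = 19.639 ≈ 19.6 days.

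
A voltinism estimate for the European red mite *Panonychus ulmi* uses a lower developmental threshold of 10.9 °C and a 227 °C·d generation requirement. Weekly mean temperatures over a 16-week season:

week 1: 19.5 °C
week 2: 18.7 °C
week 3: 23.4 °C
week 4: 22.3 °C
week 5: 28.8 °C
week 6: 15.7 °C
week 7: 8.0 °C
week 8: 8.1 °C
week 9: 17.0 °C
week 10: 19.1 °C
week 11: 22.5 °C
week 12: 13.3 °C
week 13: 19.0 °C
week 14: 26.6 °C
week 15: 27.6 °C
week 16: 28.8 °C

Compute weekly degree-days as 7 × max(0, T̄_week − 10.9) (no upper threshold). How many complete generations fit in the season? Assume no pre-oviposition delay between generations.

4 generations

Weekly DD (7 × max(0, T̄ − 10.9)): 60.2, 54.6, 87.5, 79.8, 125.3, 33.6, 0.0, 0.0, 42.7, 57.4, 81.2, 16.8, 56.7, 109.9, 116.9, 125.3.
Season total = 1047.9 DD.
Complete generations = ⌊1047.9 / 227⌋ = 4.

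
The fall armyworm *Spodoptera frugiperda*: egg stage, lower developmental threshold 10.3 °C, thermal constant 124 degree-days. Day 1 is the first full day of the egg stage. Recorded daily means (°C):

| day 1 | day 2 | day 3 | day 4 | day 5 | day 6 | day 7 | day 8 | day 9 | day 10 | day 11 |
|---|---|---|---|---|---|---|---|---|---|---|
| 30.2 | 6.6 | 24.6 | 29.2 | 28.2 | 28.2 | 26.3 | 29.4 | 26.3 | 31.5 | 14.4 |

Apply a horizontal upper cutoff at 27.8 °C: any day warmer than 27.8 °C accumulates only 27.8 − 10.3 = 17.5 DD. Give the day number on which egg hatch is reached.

day 9

Daily DD above 10.3 °C (capped at 17.5): 17.5, 0.0, 14.3, 17.5, 17.5, 17.5, 16.0, 17.5, 16.0, 17.5, 4.1.
Cumulative: 17.5, 17.5, 31.8, 49.3, 66.8, 84.3, 100.3, 117.8, 133.8, 151.3, 155.4.
The total first reaches 124 DD on day 9.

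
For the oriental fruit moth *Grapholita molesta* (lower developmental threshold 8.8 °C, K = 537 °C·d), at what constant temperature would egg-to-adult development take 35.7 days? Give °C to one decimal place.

Required daily accumulation = 537 / 35.7 = 15.042 DD/day.
T = T_base + 15.042 = 8.8 + 15.042 = 23.842 ≈ 23.8 °C.

23.8 °C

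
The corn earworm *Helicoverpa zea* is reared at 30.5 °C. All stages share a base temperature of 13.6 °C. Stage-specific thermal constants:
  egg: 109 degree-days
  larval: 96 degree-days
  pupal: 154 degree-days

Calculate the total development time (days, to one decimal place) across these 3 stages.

Daily accumulation at 30.5 °C = 30.5 − 13.6 = 16.9 DD/day.
Total K = 109 + 96 + 154 = 359 DD.
Total duration = 359 / 16.9 = 21.243 ≈ 21.2 days.

21.2 days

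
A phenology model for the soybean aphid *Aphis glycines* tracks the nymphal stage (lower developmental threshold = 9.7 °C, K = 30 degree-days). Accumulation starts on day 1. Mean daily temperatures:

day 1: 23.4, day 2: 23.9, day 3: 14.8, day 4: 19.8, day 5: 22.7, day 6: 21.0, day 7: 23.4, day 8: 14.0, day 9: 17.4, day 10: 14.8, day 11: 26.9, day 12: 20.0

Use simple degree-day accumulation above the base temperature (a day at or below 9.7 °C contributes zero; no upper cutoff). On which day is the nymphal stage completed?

Daily DD above 9.7 °C: 13.7, 14.2, 5.1, 10.1, 13.0, 11.3, 13.7, 4.3, 7.7, 5.1, 17.2, 10.3.
Cumulative: 13.7, 27.9, 33.0, 43.1, 56.1, 67.4, 81.1, 85.4, 93.1, 98.2, 115.4, 125.7.
The total first reaches 30 DD on day 3.

day 3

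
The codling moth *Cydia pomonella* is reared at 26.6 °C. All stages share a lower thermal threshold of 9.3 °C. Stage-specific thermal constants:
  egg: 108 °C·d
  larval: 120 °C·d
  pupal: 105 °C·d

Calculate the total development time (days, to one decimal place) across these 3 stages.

19.2 days

Daily accumulation at 26.6 °C = 26.6 − 9.3 = 17.3 DD/day.
Total K = 108 + 120 + 105 = 333 DD.
Total duration = 333 / 17.3 = 19.249 ≈ 19.2 days.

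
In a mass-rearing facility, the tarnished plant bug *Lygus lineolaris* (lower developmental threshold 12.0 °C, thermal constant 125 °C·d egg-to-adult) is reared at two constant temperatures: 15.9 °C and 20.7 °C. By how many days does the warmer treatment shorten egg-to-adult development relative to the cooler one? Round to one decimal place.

17.7 days

At 15.9 °C: 125 / (15.9 − 12.0) = 125 / 3.9 = 32.051 d.
At 20.7 °C: 125 / (20.7 − 12.0) = 125 / 8.7 = 14.368 d.
Difference = |32.051 − 14.368| = 17.683 ≈ 17.7 days.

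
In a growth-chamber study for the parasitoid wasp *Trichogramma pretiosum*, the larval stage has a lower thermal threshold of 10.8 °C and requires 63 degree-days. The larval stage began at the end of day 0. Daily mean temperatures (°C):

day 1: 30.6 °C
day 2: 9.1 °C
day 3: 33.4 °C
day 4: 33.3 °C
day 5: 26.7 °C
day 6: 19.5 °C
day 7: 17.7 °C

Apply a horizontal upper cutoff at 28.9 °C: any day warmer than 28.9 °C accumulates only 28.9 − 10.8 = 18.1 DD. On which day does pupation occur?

day 5

Daily DD above 10.8 °C (capped at 18.1): 18.1, 0.0, 18.1, 18.1, 15.9, 8.7, 6.9.
Cumulative: 18.1, 18.1, 36.2, 54.3, 70.2, 78.9, 85.8.
The total first reaches 63 DD on day 5.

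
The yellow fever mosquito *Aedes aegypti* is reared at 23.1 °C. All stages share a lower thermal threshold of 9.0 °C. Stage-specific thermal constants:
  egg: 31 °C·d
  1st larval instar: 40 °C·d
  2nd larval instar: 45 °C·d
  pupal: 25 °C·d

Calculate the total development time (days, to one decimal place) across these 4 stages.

10.0 days

Daily accumulation at 23.1 °C = 23.1 − 9.0 = 14.1 DD/day.
Total K = 31 + 40 + 45 + 25 = 141 DD.
Total duration = 141 / 14.1 = 10.000 ≈ 10.0 days.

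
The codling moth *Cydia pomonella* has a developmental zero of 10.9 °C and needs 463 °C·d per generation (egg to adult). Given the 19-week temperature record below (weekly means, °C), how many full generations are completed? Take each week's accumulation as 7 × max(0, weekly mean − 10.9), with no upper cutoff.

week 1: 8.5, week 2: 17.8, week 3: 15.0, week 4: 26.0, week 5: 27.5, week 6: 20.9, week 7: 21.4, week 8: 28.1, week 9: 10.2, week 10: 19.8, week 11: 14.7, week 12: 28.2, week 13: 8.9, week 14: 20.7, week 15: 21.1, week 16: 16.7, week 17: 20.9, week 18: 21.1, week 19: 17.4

Weekly DD (7 × max(0, T̄ − 10.9)): 0.0, 48.3, 28.7, 105.7, 116.2, 70.0, 73.5, 120.4, 0.0, 62.3, 26.6, 121.1, 0.0, 68.6, 71.4, 40.6, 70.0, 71.4, 45.5.
Season total = 1140.3 DD.
Complete generations = ⌊1140.3 / 463⌋ = 2.

2 generations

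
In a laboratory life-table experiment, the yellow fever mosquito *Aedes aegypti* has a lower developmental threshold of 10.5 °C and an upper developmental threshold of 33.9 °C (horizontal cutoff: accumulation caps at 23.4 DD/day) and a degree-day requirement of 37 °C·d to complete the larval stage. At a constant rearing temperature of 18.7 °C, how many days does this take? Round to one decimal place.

4.5 days

Daily accumulation = 18.7 − 10.5 = 8.2 DD/day.
Duration = 37 / 8.2 = 4.512 ≈ 4.5 days.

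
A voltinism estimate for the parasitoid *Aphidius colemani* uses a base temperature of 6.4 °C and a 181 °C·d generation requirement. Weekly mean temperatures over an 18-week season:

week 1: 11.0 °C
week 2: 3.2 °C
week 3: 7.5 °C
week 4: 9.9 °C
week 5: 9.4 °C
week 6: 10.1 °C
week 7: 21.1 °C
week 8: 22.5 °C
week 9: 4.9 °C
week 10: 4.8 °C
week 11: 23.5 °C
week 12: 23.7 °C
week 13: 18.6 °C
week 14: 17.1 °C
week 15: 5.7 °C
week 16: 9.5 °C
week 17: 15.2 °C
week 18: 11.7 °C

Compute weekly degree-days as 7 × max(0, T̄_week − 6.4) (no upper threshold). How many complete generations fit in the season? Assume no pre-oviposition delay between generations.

4 generations

Weekly DD (7 × max(0, T̄ − 6.4)): 32.2, 0.0, 7.7, 24.5, 21.0, 25.9, 102.9, 112.7, 0.0, 0.0, 119.7, 121.1, 85.4, 74.9, 0.0, 21.7, 61.6, 37.1.
Season total = 848.4 DD.
Complete generations = ⌊848.4 / 181⌋ = 4.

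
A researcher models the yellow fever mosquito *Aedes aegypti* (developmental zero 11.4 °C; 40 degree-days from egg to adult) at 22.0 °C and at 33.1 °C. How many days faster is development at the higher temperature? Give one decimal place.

At 22.0 °C: 40 / (22.0 − 11.4) = 40 / 10.6 = 3.774 d.
At 33.1 °C: 40 / (33.1 − 11.4) = 40 / 21.7 = 1.843 d.
Difference = |3.774 − 1.843| = 1.930 ≈ 1.9 days.

1.9 days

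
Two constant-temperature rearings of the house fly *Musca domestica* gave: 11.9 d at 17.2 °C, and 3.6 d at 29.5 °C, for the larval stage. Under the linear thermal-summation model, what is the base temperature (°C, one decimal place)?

11.9 °C

Linear rate model ⇒ the product D·(T − T_b) is constant across temperatures.
11.9·(17.2 − T_b) = 3.6·(29.5 − T_b)
T_b = (11.9·17.2 − 3.6·29.5) / (11.9 − 3.6) = 98.48 / 8.3 = 11.865 °C ≈ 11.9 °C.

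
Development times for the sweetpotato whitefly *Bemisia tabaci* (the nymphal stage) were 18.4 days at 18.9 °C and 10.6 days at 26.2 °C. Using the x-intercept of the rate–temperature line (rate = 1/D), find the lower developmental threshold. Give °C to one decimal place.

Under the model K = D·(T − T_b), so D₁·(T₁ − T_b) = D₂·(T₂ − T_b).
18.4·(18.9 − T_b) = 10.6·(26.2 − T_b)
T_b = (18.4·18.9 − 10.6·26.2) / (18.4 − 10.6) = 70.04 / 7.8 = 8.979 °C ≈ 9.0 °C.

9.0 °C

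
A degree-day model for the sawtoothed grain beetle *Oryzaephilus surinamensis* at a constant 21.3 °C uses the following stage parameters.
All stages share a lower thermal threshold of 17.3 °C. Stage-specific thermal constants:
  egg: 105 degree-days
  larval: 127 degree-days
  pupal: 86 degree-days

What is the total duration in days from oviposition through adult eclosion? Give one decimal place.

Daily accumulation at 21.3 °C = 21.3 − 17.3 = 4.0 DD/day.
Total K = 105 + 127 + 86 = 318 DD.
Total duration = 318 / 4.0 = 79.500 ≈ 79.5 days.

79.5 days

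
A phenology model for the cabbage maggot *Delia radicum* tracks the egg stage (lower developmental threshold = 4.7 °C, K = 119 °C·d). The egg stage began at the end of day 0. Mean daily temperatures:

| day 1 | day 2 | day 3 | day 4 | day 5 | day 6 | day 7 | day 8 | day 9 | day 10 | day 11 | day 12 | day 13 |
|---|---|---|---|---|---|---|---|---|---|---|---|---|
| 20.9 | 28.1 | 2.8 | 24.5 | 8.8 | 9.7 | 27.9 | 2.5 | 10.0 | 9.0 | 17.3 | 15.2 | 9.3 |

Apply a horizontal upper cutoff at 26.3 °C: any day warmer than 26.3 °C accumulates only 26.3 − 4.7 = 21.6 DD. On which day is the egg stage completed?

Daily DD above 4.7 °C (capped at 21.6): 16.2, 21.6, 0.0, 19.8, 4.1, 5.0, 21.6, 0.0, 5.3, 4.3, 12.6, 10.5, 4.6.
Cumulative: 16.2, 37.8, 37.8, 57.6, 61.7, 66.7, 88.3, 88.3, 93.6, 97.9, 110.5, 121.0, 125.6.
The total first reaches 119 DD on day 12.

day 12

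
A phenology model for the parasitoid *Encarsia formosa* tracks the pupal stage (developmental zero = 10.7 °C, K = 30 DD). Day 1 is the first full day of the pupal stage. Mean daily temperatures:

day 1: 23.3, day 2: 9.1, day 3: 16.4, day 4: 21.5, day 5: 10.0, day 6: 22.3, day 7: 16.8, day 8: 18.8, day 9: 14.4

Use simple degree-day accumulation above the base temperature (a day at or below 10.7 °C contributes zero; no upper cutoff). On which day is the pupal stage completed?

Daily DD above 10.7 °C: 12.6, 0.0, 5.7, 10.8, 0.0, 11.6, 6.1, 8.1, 3.7.
Cumulative: 12.6, 12.6, 18.3, 29.1, 29.1, 40.7, 46.8, 54.9, 58.6.
The total first reaches 30 DD on day 6.

day 6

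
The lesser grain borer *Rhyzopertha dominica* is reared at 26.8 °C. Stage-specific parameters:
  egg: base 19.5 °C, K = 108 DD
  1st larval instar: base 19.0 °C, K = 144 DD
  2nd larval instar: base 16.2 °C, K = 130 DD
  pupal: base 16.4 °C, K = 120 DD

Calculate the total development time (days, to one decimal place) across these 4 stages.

57.1 days

egg: 108 / (26.8 − 19.5) = 108 / 7.3 = 14.795 d.
1st larval instar: 144 / (26.8 − 19.0) = 144 / 7.8 = 18.462 d.
2nd larval instar: 130 / (26.8 − 16.2) = 130 / 10.6 = 12.264 d.
pupal: 120 / (26.8 − 16.4) = 120 / 10.4 = 11.538 d.
Sum = 57.059 ≈ 57.1 days.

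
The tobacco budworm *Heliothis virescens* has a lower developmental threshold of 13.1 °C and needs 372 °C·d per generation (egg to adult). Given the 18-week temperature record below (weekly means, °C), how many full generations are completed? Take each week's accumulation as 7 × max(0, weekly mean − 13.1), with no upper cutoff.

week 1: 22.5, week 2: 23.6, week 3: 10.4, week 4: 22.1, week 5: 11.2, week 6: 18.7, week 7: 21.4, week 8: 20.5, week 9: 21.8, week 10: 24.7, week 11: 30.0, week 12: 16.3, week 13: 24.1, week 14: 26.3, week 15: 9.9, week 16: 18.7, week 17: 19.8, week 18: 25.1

2 generations

Weekly DD (7 × max(0, T̄ − 13.1)): 65.8, 73.5, 0.0, 63.0, 0.0, 39.2, 58.1, 51.8, 60.9, 81.2, 118.3, 22.4, 77.0, 92.4, 0.0, 39.2, 46.9, 84.0.
Season total = 973.7 DD.
Complete generations = ⌊973.7 / 372⌋ = 2.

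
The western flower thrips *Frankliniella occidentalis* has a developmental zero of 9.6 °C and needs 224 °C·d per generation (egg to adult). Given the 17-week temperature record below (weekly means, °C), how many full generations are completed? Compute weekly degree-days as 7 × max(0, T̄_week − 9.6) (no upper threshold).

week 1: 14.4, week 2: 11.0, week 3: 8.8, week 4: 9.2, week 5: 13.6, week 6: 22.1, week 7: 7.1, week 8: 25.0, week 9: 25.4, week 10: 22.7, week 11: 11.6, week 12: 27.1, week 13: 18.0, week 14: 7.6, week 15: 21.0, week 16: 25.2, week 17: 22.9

4 generations

Weekly DD (7 × max(0, T̄ − 9.6)): 33.6, 9.8, 0.0, 0.0, 28.0, 87.5, 0.0, 107.8, 110.6, 91.7, 14.0, 122.5, 58.8, 0.0, 79.8, 109.2, 93.1.
Season total = 946.4 DD.
Complete generations = ⌊946.4 / 224⌋ = 4.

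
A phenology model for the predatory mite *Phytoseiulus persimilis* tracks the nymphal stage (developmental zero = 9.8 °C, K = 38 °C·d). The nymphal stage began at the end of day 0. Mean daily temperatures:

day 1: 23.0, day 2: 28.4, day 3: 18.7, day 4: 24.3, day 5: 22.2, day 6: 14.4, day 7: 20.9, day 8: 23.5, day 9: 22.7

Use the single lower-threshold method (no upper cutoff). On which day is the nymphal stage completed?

Daily DD above 9.8 °C: 13.2, 18.6, 8.9, 14.5, 12.4, 4.6, 11.1, 13.7, 12.9.
Cumulative: 13.2, 31.8, 40.7, 55.2, 67.6, 72.2, 83.3, 97.0, 109.9.
The total first reaches 38 DD on day 3.

day 3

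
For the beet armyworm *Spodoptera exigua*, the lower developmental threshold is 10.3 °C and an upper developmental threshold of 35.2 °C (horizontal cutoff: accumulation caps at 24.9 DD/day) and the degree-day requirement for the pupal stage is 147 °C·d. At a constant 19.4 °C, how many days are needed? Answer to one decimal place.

16.2 days

Daily accumulation = 19.4 − 10.3 = 9.1 DD/day.
Duration = 147 / 9.1 = 16.154 ≈ 16.2 days.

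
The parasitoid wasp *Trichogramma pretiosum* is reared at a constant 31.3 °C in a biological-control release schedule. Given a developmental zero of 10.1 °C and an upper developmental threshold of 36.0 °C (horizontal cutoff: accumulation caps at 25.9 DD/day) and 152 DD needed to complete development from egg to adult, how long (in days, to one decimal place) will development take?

7.2 days

Daily accumulation = 31.3 − 10.1 = 21.2 DD/day.
Duration = 152 / 21.2 = 7.170 ≈ 7.2 days.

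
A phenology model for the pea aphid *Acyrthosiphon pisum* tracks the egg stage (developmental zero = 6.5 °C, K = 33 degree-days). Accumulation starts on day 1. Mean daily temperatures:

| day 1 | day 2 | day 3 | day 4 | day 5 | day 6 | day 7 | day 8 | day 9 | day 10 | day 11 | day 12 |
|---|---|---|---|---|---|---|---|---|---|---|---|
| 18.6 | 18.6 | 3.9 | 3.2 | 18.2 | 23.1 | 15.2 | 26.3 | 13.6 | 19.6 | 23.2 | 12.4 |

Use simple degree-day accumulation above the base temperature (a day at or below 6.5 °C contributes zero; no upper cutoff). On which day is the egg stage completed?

day 5

Daily DD above 6.5 °C: 12.1, 12.1, 0.0, 0.0, 11.7, 16.6, 8.7, 19.8, 7.1, 13.1, 16.7, 5.9.
Cumulative: 12.1, 24.2, 24.2, 24.2, 35.9, 52.5, 61.2, 81.0, 88.1, 101.2, 117.9, 123.8.
The total first reaches 33 DD on day 5.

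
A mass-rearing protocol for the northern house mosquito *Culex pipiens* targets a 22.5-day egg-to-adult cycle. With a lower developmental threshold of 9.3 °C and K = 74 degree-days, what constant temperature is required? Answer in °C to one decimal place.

12.6 °C

Required daily accumulation = 74 / 22.5 = 3.289 DD/day.
T = T_base + 3.289 = 9.3 + 3.289 = 12.589 ≈ 12.6 °C.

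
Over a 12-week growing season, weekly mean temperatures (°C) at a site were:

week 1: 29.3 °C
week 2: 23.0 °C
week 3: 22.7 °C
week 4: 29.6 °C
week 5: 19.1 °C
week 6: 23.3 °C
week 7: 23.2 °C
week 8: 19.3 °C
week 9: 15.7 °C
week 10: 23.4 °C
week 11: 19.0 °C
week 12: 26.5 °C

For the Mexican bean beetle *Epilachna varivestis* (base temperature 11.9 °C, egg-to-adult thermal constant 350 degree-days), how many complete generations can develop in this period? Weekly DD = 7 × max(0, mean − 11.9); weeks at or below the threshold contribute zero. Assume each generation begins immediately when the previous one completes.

2 generations

Weekly DD (7 × max(0, T̄ − 11.9)): 121.8, 77.7, 75.6, 123.9, 50.4, 79.8, 79.1, 51.8, 26.6, 80.5, 49.7, 102.2.
Season total = 919.1 DD.
Complete generations = ⌊919.1 / 350⌋ = 2.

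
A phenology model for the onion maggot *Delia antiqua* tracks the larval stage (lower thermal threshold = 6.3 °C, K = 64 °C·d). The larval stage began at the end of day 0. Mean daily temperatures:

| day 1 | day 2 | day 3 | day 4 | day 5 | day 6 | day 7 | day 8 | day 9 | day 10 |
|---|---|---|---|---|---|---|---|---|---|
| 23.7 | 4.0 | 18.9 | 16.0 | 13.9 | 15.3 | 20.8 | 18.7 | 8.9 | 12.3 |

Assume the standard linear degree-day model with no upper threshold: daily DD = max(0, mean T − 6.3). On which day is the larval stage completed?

Daily DD above 6.3 °C: 17.4, 0.0, 12.6, 9.7, 7.6, 9.0, 14.5, 12.4, 2.6, 6.0.
Cumulative: 17.4, 17.4, 30.0, 39.7, 47.3, 56.3, 70.8, 83.2, 85.8, 91.8.
The total first reaches 64 DD on day 7.

day 7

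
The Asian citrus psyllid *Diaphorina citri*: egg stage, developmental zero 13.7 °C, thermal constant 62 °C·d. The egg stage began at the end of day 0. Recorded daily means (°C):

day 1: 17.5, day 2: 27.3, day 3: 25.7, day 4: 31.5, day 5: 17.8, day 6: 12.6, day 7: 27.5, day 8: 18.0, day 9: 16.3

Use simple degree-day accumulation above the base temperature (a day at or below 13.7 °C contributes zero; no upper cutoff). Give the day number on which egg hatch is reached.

Daily DD above 13.7 °C: 3.8, 13.6, 12.0, 17.8, 4.1, 0.0, 13.8, 4.3, 2.6.
Cumulative: 3.8, 17.4, 29.4, 47.2, 51.3, 51.3, 65.1, 69.4, 72.0.
The total first reaches 62 DD on day 7.

day 7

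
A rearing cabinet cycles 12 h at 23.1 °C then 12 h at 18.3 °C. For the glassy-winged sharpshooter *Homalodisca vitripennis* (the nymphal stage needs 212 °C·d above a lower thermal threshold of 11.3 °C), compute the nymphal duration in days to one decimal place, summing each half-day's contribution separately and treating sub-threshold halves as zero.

22.6 days

Day half: max(0, 23.1 − 11.3) × 0.5 = 11.8 × 0.5 = 5.90 DD.
Night half: max(0, 18.3 − 11.3) × 0.5 = 7.0 × 0.5 = 3.50 DD.
Per 24 h: 9.40 DD/day.
Duration = 212 / 9.40 = 22.553 ≈ 22.6 days.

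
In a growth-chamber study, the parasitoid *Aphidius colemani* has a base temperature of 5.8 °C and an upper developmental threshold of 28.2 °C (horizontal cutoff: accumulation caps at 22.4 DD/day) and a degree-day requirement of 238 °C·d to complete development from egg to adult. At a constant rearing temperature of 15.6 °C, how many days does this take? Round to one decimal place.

Daily accumulation = 15.6 − 5.8 = 9.8 DD/day.
Duration = 238 / 9.8 = 24.286 ≈ 24.3 days.

24.3 days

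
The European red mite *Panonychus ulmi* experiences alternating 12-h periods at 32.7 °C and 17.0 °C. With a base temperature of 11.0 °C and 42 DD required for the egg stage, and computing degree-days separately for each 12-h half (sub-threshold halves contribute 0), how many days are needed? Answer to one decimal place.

Day half: max(0, 32.7 − 11.0) × 0.5 = 21.7 × 0.5 = 10.85 DD.
Night half: max(0, 17.0 − 11.0) × 0.5 = 6.0 × 0.5 = 3.00 DD.
Per 24 h: 13.85 DD/day.
Duration = 42 / 13.85 = 3.032 ≈ 3.0 days.

3.0 days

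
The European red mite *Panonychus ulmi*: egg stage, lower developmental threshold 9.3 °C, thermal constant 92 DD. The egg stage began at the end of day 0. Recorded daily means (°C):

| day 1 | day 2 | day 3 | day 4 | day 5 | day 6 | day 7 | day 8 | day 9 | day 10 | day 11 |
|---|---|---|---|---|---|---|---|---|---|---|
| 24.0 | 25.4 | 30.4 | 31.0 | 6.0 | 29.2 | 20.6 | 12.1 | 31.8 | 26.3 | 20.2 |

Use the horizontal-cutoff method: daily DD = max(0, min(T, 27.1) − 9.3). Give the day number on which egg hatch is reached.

day 7

Daily DD above 9.3 °C (capped at 17.8): 14.7, 16.1, 17.8, 17.8, 0.0, 17.8, 11.3, 2.8, 17.8, 17.0, 10.9.
Cumulative: 14.7, 30.8, 48.6, 66.4, 66.4, 84.2, 95.5, 98.3, 116.1, 133.1, 144.0.
The total first reaches 92 DD on day 7.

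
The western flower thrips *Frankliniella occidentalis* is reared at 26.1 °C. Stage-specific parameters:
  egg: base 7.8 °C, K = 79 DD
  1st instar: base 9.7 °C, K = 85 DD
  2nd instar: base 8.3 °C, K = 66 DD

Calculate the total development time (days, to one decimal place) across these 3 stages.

13.2 days

egg: 79 / (26.1 − 7.8) = 79 / 18.3 = 4.317 d.
1st instar: 85 / (26.1 − 9.7) = 85 / 16.4 = 5.183 d.
2nd instar: 66 / (26.1 − 8.3) = 66 / 17.8 = 3.708 d.
Sum = 13.208 ≈ 13.2 days.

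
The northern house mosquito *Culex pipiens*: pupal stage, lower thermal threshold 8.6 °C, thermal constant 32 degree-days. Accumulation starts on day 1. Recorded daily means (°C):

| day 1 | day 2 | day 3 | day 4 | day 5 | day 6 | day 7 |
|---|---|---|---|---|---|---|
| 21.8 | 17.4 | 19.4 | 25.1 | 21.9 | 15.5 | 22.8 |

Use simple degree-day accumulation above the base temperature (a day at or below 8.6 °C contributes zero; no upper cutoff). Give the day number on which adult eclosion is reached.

day 3

Daily DD above 8.6 °C: 13.2, 8.8, 10.8, 16.5, 13.3, 6.9, 14.2.
Cumulative: 13.2, 22.0, 32.8, 49.3, 62.6, 69.5, 83.7.
The total first reaches 32 DD on day 3.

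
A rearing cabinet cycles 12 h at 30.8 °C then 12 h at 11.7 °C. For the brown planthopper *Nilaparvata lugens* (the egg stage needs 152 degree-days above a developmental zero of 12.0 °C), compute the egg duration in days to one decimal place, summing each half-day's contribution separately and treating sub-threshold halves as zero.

Day half: max(0, 30.8 − 12.0) × 0.5 = 18.8 × 0.5 = 9.40 DD.
Night half: max(0, 11.7 − 12.0) × 0.5 = 0.0 × 0.5 = 0.00 DD.
Per 24 h: 9.40 DD/day.
Duration = 152 / 9.40 = 16.170 ≈ 16.2 days.

16.2 days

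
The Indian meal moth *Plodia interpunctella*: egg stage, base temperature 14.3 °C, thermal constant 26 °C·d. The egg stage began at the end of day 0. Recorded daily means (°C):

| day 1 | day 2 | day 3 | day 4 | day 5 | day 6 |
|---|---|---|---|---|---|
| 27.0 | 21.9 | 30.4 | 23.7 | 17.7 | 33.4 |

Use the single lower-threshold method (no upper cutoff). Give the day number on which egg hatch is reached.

day 3

Daily DD above 14.3 °C: 12.7, 7.6, 16.1, 9.4, 3.4, 19.1.
Cumulative: 12.7, 20.3, 36.4, 45.8, 49.2, 68.3.
The total first reaches 26 DD on day 3.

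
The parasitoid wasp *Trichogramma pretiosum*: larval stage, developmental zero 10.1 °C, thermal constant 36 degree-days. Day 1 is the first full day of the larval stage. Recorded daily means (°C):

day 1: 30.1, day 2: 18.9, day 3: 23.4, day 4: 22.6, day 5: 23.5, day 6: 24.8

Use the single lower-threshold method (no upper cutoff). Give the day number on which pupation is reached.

Daily DD above 10.1 °C: 20.0, 8.8, 13.3, 12.5, 13.4, 14.7.
Cumulative: 20.0, 28.8, 42.1, 54.6, 68.0, 82.7.
The total first reaches 36 DD on day 3.

day 3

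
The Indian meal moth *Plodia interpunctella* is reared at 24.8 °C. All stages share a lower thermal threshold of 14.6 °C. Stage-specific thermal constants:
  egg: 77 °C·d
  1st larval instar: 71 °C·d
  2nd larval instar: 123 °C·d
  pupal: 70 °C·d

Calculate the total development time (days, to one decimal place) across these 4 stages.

33.4 days

Daily accumulation at 24.8 °C = 24.8 − 14.6 = 10.2 DD/day.
Total K = 77 + 71 + 123 + 70 = 341 DD.
Total duration = 341 / 10.2 = 33.431 ≈ 33.4 days.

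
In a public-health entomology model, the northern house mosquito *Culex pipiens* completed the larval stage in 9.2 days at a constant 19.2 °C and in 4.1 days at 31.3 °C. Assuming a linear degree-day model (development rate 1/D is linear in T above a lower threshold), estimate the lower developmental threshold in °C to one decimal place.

Linear rate model ⇒ the product D·(T − T_b) is constant across temperatures.
9.2·(19.2 − T_b) = 4.1·(31.3 − T_b)
T_b = (9.2·19.2 − 4.1·31.3) / (9.2 − 4.1) = 48.31 / 5.1 = 9.473 °C ≈ 9.5 °C.

9.5 °C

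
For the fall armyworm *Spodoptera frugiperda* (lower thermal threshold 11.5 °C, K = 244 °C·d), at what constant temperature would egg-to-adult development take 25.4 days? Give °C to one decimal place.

Required daily accumulation = 244 / 25.4 = 9.606 DD/day.
T = T_base + 9.606 = 11.5 + 9.606 = 21.106 ≈ 21.1 °C.

21.1 °C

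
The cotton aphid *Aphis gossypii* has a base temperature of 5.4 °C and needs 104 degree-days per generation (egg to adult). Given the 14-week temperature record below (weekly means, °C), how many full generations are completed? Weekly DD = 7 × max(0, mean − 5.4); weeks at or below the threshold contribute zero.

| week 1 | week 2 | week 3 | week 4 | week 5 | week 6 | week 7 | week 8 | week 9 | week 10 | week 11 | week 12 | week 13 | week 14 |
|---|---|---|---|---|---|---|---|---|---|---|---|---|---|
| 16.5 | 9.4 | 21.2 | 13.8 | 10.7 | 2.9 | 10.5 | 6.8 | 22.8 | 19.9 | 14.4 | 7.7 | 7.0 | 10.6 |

6 generations

Weekly DD (7 × max(0, T̄ − 5.4)): 77.7, 28.0, 110.6, 58.8, 37.1, 0.0, 35.7, 9.8, 121.8, 101.5, 63.0, 16.1, 11.2, 36.4.
Season total = 707.7 DD.
Complete generations = ⌊707.7 / 104⌋ = 6.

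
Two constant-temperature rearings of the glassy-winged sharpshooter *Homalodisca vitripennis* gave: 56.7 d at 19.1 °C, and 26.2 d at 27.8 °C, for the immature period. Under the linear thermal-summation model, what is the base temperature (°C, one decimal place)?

Equal thermal constants: D₁(T₁ − T_b) = D₂(T₂ − T_b).
56.7·(19.1 − T_b) = 26.2·(27.8 − T_b)
T_b = (56.7·19.1 − 26.2·27.8) / (56.7 − 26.2) = 354.61 / 30.5 = 11.627 °C ≈ 11.6 °C.

11.6 °C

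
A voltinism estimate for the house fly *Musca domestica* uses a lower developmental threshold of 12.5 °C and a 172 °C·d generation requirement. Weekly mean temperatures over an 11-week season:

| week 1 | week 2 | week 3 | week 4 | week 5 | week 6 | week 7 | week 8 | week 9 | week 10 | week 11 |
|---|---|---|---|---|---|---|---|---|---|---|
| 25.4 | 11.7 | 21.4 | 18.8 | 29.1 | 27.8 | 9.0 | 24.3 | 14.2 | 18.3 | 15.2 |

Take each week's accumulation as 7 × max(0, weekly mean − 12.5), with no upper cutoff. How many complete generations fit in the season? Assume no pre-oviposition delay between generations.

3 generations

Weekly DD (7 × max(0, T̄ − 12.5)): 90.3, 0.0, 62.3, 44.1, 116.2, 107.1, 0.0, 82.6, 11.9, 40.6, 18.9.
Season total = 574.0 DD.
Complete generations = ⌊574.0 / 172⌋ = 3.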